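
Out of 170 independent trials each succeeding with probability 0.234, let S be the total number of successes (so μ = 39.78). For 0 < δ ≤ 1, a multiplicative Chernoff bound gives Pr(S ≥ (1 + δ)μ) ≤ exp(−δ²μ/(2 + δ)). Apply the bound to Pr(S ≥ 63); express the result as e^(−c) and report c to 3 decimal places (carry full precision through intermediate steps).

5.246

Write 63 = (1 + δ)μ, so δ = 63/39.78 − 1 = 0.5837104…
Then the exponent is δ²μ/(2 + δ) = (63 − μ)² / (μ·(2 + δ)) = 5.245849.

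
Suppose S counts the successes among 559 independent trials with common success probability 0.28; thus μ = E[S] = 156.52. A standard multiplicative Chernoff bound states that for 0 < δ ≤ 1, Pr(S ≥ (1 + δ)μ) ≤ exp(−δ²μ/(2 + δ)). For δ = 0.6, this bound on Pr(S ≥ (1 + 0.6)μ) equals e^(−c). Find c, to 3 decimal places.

21.672

c = δ²μ/(2 + δ) = 0.6²·156.52/(2 + 0.6) = 21.6720.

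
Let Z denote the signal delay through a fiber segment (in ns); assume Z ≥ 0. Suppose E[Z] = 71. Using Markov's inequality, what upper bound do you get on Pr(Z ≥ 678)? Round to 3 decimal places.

0.105

Markov's inequality: for a non-negative random variable, Pr(Z ≥ a) ≤ E[Z]/a.
Here E[Z] = 71 and a = 678, so the bound is 71/678 = 0.1047.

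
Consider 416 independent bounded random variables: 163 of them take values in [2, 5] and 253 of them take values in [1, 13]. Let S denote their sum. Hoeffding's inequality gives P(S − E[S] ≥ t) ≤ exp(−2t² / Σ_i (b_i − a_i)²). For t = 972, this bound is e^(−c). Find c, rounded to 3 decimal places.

49.858

Σ(b_i − a_i)² = 163·3² + 253·12² = 37899.
c = 2t² / 37899 = 2·972² / 37899 = 49.8580.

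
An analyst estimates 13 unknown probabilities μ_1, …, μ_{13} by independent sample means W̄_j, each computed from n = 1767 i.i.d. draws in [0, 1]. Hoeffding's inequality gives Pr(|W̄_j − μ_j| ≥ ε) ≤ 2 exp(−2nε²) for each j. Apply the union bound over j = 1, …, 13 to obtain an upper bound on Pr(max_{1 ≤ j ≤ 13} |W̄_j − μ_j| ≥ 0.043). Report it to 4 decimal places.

0.0378

Per-experiment Hoeffding bound: 2·exp(−2·1767·0.043²) = 2·exp(−6.53437) = 0.0029053.
Union bound over 13 events: 13·0.0029053 = 0.03777.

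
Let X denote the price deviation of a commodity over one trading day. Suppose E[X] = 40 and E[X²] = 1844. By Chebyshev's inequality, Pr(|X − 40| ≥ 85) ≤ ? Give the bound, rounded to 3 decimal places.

Var(X) = E[X²] − (E[X])² = 1844 − 1600 = 244.
Chebyshev's inequality: Pr(|X − μ| ≥ t) ≤ Var(X)/t² = 244/7225 = 0.0338.

0.034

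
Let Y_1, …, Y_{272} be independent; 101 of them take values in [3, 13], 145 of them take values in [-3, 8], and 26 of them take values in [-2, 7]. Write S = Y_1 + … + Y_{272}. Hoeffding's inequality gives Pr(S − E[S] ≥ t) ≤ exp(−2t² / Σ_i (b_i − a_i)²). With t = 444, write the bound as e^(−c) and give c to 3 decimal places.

Σ(b_i − a_i)² = 101·10² + 145·11² + 26·9² = 29751.
c = 2t² / 29751 = 2·444² / 29751 = 13.2524.

13.252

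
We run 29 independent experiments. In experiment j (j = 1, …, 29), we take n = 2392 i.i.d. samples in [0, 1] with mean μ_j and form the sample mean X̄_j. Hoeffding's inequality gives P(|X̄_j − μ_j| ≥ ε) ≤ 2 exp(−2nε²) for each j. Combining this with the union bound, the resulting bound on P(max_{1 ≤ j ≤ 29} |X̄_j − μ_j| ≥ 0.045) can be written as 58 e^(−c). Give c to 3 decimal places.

Union bound over the 29 events: P(max_{1 ≤ j ≤ 29} |X̄_j − μ_j| ≥ 0.045) ≤ 29·2·exp(−2nε²) = 58 exp(−2·2392·0.045²).
So c = 2·2392·0.045² = 9.6876.

9.688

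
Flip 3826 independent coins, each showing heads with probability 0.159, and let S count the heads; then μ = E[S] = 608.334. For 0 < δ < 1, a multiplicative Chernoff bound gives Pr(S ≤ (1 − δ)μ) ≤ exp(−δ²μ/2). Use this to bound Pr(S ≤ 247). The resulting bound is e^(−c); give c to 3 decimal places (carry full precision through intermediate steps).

Write 247 = (1 − δ)μ, so δ = 1 − 247/608.334 = 0.593973…
Then the exponent is δ²μ/2 = (μ − 247)²/(2μ) = 107.311329.

107.311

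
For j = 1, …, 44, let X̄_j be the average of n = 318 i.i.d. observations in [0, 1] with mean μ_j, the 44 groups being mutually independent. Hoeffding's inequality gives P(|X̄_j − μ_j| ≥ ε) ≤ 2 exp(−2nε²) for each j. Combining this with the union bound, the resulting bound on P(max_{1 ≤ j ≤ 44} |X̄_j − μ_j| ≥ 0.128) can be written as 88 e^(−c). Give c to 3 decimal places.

10.420

Union bound over the 44 events: P(max_{1 ≤ j ≤ 44} |X̄_j − μ_j| ≥ 0.128) ≤ 44·2·exp(−2nε²) = 88 exp(−2·318·0.128²).
So c = 2·318·0.128² = 10.4202.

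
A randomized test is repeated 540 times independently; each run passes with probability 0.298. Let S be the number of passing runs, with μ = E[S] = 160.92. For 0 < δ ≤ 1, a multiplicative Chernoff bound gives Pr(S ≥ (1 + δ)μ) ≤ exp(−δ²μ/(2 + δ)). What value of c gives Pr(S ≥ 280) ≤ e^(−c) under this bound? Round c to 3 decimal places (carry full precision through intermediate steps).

Write 280 = (1 + δ)μ, so δ = 280/160.92 − 1 = 0.739995…
Then the exponent is δ²μ/(2 + δ) = (280 − μ)² / (μ·(2 + δ)) = 32.160134.

32.160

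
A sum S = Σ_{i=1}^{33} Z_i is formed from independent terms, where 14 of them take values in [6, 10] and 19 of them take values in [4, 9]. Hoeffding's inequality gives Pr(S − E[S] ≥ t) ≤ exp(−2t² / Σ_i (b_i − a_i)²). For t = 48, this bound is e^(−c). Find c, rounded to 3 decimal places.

6.592

Σ(b_i − a_i)² = 14·4² + 19·5² = 699.
c = 2t² / 699 = 2·48² / 699 = 6.5923.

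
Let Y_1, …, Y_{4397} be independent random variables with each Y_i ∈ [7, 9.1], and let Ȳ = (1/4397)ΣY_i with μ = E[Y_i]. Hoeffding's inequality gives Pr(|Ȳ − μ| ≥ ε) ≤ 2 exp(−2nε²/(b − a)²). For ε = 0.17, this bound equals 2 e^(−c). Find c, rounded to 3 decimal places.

57.630

c = 2nε²/(b − a)² = 2·4397·0.17² / 2.1² = 57.6296.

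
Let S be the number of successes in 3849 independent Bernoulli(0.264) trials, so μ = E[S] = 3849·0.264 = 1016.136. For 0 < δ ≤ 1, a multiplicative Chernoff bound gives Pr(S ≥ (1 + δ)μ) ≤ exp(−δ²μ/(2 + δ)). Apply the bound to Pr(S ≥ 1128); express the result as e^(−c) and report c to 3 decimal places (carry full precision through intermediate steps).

5.836

Write 1128 = (1 + δ)μ, so δ = 1128/1016.136 − 1 = 0.1100876…
Then the exponent is δ²μ/(2 + δ) = (1128 − μ)² / (μ·(2 + δ)) = 5.836176.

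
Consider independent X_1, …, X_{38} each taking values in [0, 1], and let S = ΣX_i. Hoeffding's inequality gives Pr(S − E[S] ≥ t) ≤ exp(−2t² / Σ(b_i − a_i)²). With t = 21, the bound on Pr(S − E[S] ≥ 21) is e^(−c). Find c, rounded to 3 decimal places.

23.211

Σ(b_i − a_i)² = 38·(1)² = 38.
c = 2t²/38 = 2·21²/38 = 23.2105.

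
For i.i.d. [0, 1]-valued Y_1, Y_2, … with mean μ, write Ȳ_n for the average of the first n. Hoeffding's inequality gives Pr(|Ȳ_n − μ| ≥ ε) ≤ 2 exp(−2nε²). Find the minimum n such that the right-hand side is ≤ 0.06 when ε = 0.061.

Require 2·exp(−2nε²) ≤ 0.06, i.e. 2nε² ≥ ln(2/0.06) = 3.506558.
So n ≥ 3.506558 / (2·0.061²) = 471.185.
The smallest integer n is 472.

472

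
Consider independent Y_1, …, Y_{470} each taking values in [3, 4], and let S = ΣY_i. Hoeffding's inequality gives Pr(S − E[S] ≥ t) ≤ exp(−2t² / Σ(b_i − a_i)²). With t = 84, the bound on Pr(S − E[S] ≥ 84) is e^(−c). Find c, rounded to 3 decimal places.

30.026

Σ(b_i − a_i)² = 470·(1)² = 470.
c = 2t²/470 = 2·84²/470 = 30.0255.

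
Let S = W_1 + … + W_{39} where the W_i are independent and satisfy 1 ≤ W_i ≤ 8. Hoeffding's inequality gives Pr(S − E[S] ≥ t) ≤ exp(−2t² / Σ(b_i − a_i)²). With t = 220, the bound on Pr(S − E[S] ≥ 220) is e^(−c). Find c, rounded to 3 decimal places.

50.654

Σ(b_i − a_i)² = 39·(7)² = 1911.
c = 2t²/1911 = 2·220²/1911 = 50.6541.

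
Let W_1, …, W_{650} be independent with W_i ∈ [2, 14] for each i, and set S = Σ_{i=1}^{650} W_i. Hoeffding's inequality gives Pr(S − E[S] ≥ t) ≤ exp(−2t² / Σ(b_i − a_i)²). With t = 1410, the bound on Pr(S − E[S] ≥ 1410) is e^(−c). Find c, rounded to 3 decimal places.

42.481

Σ(b_i − a_i)² = 650·(12)² = 93600.
c = 2t²/93600 = 2·1410²/93600 = 42.4808.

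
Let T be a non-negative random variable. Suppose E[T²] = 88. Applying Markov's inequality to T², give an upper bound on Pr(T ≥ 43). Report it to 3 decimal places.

0.048

Since T ≥ 0, the event {T ≥ 43} is the same as {T² ≥ 1849}.
Markov's inequality applied to T² gives Pr(T² ≥ 1849) ≤ E[T²]/1849 = 88/1849 = 0.0476.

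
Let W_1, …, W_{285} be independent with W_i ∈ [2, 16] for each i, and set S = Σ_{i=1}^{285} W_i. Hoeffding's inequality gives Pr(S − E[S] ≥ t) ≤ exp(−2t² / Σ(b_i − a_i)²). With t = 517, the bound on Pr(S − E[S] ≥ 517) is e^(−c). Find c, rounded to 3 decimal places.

9.570

Σ(b_i − a_i)² = 285·(14)² = 55860.
c = 2t²/55860 = 2·517²/55860 = 9.5700.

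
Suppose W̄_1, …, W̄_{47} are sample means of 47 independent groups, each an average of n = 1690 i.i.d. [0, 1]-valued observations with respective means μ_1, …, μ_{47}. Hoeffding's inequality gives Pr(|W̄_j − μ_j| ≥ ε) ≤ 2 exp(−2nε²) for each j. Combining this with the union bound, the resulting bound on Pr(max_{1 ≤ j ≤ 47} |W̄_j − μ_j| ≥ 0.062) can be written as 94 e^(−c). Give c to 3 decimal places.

12.993

Union bound over the 47 events: Pr(max_{1 ≤ j ≤ 47} |W̄_j − μ_j| ≥ 0.062) ≤ 47·2·exp(−2nε²) = 94 exp(−2·1690·0.062²).
So c = 2·1690·0.062² = 12.9927.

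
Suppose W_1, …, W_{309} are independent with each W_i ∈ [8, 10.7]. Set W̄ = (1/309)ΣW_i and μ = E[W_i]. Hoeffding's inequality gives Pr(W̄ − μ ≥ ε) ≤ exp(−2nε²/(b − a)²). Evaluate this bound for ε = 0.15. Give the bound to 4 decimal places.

0.1485

Exponent: 2nε²/(b − a)² = 2·309·0.15² / 2.7² = 1.90741.
Bound = exp(−1.90741) = 0.14846.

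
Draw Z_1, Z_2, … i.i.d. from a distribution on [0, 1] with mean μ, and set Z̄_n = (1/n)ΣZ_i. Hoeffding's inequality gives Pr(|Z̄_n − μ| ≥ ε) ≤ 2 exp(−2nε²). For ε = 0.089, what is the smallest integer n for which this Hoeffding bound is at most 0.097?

192

Require 2·exp(−2nε²) ≤ 0.097, i.e. 2nε² ≥ ln(2/0.097) = 3.026191.
So n ≥ 3.026191 / (2·0.089²) = 191.023.
The smallest integer n is 192.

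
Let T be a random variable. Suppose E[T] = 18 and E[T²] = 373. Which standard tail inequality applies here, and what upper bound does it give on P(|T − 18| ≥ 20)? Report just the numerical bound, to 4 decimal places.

0.1225

The first two moments determine the variance, so Chebyshev's inequality is the sharpest standard bound available.
Var(T) = E[T²] − (E[T])² = 373 − 324 = 49.
Chebyshev's inequality: P(|T − μ| ≥ t) ≤ Var(T)/t² = 49/400 = 0.1225.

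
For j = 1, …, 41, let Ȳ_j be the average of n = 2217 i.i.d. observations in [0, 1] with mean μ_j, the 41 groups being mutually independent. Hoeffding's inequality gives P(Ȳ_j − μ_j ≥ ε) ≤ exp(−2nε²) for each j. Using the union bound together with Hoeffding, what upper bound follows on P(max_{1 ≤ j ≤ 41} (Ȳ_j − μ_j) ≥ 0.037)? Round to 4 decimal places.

0.0947

Per-experiment Hoeffding bound: exp(−2·2217·0.037²) = exp(−6.07015) = 0.0023108.
Union bound over 41 events: 41·0.0023108 = 0.09474.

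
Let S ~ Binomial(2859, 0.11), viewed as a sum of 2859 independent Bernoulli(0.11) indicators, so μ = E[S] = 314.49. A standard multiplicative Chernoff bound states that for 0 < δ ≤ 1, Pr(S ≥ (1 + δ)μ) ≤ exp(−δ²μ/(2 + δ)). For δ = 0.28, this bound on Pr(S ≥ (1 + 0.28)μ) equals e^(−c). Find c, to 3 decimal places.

c = δ²μ/(2 + δ) = 0.28²·314.49/(2 + 0.28) = 10.8140.

10.814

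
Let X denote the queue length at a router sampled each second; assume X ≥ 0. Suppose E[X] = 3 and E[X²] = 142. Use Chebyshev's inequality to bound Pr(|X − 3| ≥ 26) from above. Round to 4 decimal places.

0.1967

Var(X) = E[X²] − (E[X])² = 142 − 9 = 133.
Chebyshev's inequality: Pr(|X − μ| ≥ t) ≤ Var(X)/t² = 133/676 = 0.1967.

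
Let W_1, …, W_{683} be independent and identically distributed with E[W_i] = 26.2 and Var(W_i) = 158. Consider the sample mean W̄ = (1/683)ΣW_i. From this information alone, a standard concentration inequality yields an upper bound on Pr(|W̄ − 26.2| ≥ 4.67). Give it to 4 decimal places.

With mean and variance of each term known, Chebyshev's inequality bounds the deviation of the sum (or sample mean).
Var(W̄) = Var(W_i)/n = 158/683 = 0.23133.
Chebyshev: Pr(|W̄ − 26.2| ≥ 4.67) ≤ Var(W̄)/(4.67)² = 158/(683·4.67²) = 0.0106.

0.0106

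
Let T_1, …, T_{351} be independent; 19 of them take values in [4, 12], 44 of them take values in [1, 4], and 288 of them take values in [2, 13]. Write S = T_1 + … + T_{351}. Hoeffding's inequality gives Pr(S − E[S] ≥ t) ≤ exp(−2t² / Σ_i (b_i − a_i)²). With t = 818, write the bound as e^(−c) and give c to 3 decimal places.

36.705

Σ(b_i − a_i)² = 19·8² + 44·3² + 288·11² = 36460.
c = 2t² / 36460 = 2·818² / 36460 = 36.7046.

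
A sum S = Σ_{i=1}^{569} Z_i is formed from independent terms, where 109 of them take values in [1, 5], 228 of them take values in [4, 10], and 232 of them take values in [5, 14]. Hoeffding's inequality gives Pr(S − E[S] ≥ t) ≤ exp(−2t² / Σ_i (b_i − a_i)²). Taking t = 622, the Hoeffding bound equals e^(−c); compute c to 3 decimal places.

Σ(b_i − a_i)² = 109·4² + 228·6² + 232·9² = 28744.
c = 2t² / 28744 = 2·622² / 28744 = 26.9193.

26.919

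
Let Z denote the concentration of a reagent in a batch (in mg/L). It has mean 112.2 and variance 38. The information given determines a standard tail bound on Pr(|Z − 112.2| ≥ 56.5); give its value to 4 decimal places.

Mean and variance are known, so Chebyshev's inequality applies.
Chebyshev: Pr(|Z − μ| ≥ t) ≤ Var(Z)/t².
Bound = 38 / 3192.25 = 0.0119.

0.0119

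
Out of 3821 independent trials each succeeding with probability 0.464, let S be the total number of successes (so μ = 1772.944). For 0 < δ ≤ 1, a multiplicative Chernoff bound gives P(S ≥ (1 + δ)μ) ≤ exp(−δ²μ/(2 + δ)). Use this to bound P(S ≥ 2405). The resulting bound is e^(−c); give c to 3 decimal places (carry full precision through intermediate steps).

95.620

Write 2405 = (1 + δ)μ, so δ = 2405/1772.944 − 1 = 0.3565008…
Then the exponent is δ²μ/(2 + δ) = (2405 − μ)² / (μ·(2 + δ)) = 95.619948.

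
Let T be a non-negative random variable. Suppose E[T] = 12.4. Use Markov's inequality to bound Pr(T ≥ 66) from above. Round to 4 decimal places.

Markov's inequality: for a non-negative random variable, Pr(T ≥ a) ≤ E[T]/a.
Here E[T] = 12.4 and a = 66, so the bound is 12.4/66 = 0.1879.

0.1879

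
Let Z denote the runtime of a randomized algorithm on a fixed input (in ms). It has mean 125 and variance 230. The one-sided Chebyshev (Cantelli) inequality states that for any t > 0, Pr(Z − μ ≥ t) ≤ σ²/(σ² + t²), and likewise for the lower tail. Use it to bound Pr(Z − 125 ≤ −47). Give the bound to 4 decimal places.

0.0943

Here σ² = 230 and t = 47, so σ² + t² = 2439.
Cantelli's bound: 230/2439 = 0.0943.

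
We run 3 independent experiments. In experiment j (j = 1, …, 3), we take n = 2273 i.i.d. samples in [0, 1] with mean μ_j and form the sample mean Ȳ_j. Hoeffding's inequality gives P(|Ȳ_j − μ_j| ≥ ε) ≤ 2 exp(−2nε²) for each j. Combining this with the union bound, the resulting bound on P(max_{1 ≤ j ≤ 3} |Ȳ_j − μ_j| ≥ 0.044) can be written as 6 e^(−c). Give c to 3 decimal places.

8.801

Union bound over the 3 events: P(max_{1 ≤ j ≤ 3} |Ȳ_j − μ_j| ≥ 0.044) ≤ 3·2·exp(−2nε²) = 6 exp(−2·2273·0.044²).
So c = 2·2273·0.044² = 8.8011.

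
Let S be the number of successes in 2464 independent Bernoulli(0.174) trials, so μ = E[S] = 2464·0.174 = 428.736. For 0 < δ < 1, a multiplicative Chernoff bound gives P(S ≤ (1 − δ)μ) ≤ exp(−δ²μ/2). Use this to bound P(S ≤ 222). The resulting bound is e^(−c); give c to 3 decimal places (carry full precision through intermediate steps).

Write 222 = (1 − δ)μ, so δ = 1 − 222/428.736 = 0.4821988…
Then the exponent is δ²μ/2 = (μ − 222)²/(2μ) = 49.843929.

49.844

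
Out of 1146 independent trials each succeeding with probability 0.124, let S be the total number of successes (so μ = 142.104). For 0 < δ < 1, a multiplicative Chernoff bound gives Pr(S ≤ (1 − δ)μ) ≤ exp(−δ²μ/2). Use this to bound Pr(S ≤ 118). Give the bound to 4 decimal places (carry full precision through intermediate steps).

Write 118 = (1 − δ)μ, so δ = 1 − 118/142.104 = 0.1696222…
Then the exponent is δ²μ/2 = (μ − 118)²/(2μ) = 2.044287.
Bound = exp(−2.044287) = 0.12947.

0.1295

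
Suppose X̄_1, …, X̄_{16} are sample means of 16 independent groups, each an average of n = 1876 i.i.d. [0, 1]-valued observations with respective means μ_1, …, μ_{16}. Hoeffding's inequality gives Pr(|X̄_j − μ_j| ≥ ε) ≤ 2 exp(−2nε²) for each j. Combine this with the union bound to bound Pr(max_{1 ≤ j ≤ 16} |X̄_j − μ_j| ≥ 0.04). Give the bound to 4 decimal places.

0.0791

Per-experiment Hoeffding bound: 2·exp(−2·1876·0.04²) = 2·exp(−6.00320) = 0.0049417.
Union bound over 16 events: 16·0.0049417 = 0.07907.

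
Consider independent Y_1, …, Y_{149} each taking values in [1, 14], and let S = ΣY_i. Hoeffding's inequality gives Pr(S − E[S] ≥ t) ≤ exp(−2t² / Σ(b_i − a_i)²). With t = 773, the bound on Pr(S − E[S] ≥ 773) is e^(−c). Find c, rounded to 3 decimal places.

Σ(b_i − a_i)² = 149·(13)² = 25181.
c = 2t²/25181 = 2·773²/25181 = 47.4587.

47.459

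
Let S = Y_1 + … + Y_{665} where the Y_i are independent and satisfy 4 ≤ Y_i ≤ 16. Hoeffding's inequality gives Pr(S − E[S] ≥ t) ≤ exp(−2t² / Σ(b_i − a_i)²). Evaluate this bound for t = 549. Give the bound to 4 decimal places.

Σ(b_i − a_i)² = 665·(12)² = 95760.
Exponent = 2·549²/95760 = 6.2949.
Bound = exp(−6.2949) = 0.00185.

0.0018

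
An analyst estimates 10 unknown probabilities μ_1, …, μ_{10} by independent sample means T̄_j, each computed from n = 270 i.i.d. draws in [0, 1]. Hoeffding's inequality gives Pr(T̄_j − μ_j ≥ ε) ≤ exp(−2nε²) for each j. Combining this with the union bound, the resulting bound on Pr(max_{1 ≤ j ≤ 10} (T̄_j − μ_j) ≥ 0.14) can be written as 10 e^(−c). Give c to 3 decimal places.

10.584

Union bound over the 10 events: Pr(max_{1 ≤ j ≤ 10} (T̄_j − μ_j) ≥ 0.14) ≤ 10·exp(−2nε²) = 10 exp(−2·270·0.14²).
So c = 2·270·0.14² = 10.5840.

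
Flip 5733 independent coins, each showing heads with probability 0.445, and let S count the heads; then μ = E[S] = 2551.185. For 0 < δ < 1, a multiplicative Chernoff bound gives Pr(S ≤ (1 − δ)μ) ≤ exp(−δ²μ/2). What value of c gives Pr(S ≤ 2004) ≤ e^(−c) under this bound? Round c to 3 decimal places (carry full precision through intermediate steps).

Write 2004 = (1 − δ)μ, so δ = 1 − 2004/2551.185 = 0.2144827…
Then the exponent is δ²μ/2 = (μ − 2004)²/(2μ) = 58.680853.

58.681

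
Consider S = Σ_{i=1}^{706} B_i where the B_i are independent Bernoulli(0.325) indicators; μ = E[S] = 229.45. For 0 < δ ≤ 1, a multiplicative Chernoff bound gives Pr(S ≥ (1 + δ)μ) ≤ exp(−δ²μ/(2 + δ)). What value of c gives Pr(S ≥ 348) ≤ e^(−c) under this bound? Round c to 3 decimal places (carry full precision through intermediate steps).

Write 348 = (1 + δ)μ, so δ = 348/229.45 − 1 = 0.5166703…
Then the exponent is δ²μ/(2 + δ) = (348 − μ)² / (μ·(2 + δ)) = 24.338215.

24.338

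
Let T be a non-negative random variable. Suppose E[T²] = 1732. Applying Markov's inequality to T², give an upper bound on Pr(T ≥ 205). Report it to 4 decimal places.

0.0412

Since T ≥ 0, the event {T ≥ 205} is the same as {T² ≥ 42025}.
Markov's inequality applied to T² gives Pr(T² ≥ 42025) ≤ E[T²]/42025 = 1732/42025 = 0.0412.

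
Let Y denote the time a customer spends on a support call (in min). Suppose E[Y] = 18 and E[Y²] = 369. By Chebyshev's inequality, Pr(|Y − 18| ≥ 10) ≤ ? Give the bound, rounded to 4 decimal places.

0.4500

Var(Y) = E[Y²] − (E[Y])² = 369 − 324 = 45.
Chebyshev's inequality: Pr(|Y − μ| ≥ t) ≤ Var(Y)/t² = 45/100 = 0.4500.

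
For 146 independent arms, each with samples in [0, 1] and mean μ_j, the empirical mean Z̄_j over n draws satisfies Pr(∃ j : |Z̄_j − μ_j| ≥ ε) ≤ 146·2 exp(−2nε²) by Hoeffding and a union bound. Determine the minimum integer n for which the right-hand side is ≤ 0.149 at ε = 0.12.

Need 2·146·exp(−2nε²) ≤ 0.149, i.e. exp(−2nε²) ≤ 0.149/292.
So 2nε² ≥ ln(292/0.149) = 7.580563.
Hence n ≥ 7.580563/(2·0.12²) = 263.214.
The smallest integer n is 264.

264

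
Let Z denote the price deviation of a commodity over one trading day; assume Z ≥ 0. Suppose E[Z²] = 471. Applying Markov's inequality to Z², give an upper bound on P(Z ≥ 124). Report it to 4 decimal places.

0.0306

Since Z ≥ 0, the event {Z ≥ 124} is the same as {Z² ≥ 15376}.
Markov's inequality applied to Z² gives P(Z² ≥ 15376) ≤ E[Z²]/15376 = 471/15376 = 0.0306.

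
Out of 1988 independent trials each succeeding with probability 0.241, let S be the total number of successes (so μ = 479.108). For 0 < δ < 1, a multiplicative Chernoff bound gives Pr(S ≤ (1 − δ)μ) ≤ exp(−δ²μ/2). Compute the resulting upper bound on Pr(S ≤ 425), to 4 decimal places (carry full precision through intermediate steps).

0.0471

Write 425 = (1 − δ)μ, so δ = 1 − 425/479.108 = 0.1129349…
Then the exponent is δ²μ/2 = (μ − 425)²/(2μ) = 3.055340.
Bound = exp(−3.055340) = 0.04711.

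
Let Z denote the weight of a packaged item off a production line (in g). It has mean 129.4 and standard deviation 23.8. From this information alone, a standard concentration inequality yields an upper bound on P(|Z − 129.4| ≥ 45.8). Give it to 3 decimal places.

0.270

Mean and variance are known, so Chebyshev's inequality applies.
Chebyshev: P(|Z − μ| ≥ t) ≤ Var(Z)/t².
Var(Z) = σ² = 23.8² = 566.44.
Bound = 566.44 / 2097.64 = 0.2700.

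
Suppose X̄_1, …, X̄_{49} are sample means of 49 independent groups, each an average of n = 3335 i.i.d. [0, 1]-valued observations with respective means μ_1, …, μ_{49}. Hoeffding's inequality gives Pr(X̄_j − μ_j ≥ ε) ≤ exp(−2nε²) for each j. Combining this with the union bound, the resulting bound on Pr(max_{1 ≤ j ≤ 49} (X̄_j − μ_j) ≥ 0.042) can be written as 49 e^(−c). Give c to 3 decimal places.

Union bound over the 49 events: Pr(max_{1 ≤ j ≤ 49} (X̄_j − μ_j) ≥ 0.042) ≤ 49·exp(−2nε²) = 49 exp(−2·3335·0.042²).
So c = 2·3335·0.042² = 11.7659.

11.766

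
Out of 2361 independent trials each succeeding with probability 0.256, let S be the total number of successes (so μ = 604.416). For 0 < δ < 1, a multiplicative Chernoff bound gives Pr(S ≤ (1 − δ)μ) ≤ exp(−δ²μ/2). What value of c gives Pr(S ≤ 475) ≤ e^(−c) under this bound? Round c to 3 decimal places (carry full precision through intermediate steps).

Write 475 = (1 − δ)μ, so δ = 1 − 475/604.416 = 0.2141174…
Then the exponent is δ²μ/2 = (μ − 475)²/(2μ) = 13.855111.

13.855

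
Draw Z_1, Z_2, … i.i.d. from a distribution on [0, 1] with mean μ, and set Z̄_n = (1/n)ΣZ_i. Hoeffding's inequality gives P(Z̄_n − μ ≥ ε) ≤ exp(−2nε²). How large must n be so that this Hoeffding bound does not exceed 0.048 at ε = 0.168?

54

Require exp(−2nε²) ≤ 0.048, i.e. 2nε² ≥ ln(1/0.048) = 3.036554.
So n ≥ 3.036554 / (2·0.168²) = 53.794.
The smallest integer n is 54.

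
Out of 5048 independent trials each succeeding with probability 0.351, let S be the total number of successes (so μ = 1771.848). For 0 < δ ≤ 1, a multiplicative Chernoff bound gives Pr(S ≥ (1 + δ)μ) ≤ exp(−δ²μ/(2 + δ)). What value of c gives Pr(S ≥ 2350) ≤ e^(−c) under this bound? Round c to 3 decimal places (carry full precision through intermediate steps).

81.095

Write 2350 = (1 + δ)μ, so δ = 2350/1771.848 − 1 = 0.3262989…
Then the exponent is δ²μ/(2 + δ) = (2350 − μ)² / (μ·(2 + δ)) = 81.094629.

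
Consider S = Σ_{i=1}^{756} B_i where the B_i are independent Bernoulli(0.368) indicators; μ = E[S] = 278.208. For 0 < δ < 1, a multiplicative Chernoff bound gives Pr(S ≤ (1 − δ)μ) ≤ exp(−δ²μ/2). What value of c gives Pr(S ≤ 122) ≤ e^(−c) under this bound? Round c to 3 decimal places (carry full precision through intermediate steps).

Write 122 = (1 − δ)μ, so δ = 1 − 122/278.208 = 0.5614792…
Then the exponent is δ²μ/2 = (μ − 122)²/(2μ) = 43.853770.

43.854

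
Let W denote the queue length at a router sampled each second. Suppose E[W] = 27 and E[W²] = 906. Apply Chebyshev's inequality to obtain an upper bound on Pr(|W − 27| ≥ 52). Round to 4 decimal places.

0.0655

Var(W) = E[W²] − (E[W])² = 906 − 729 = 177.
Chebyshev's inequality: Pr(|W − μ| ≥ t) ≤ Var(W)/t² = 177/2704 = 0.0655.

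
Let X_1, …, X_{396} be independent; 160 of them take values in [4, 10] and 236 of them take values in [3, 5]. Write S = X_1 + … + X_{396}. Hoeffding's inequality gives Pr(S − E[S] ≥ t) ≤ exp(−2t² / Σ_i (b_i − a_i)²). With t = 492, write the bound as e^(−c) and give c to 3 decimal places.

Σ(b_i − a_i)² = 160·6² + 236·2² = 6704.
c = 2t² / 6704 = 2·492² / 6704 = 72.2148.

72.215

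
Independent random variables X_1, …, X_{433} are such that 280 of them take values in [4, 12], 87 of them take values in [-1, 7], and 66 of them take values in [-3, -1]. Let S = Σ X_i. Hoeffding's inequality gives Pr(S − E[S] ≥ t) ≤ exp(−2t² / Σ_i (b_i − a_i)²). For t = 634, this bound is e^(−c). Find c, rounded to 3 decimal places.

33.846

Σ(b_i − a_i)² = 280·8² + 87·8² + 66·2² = 23752.
c = 2t² / 23752 = 2·634² / 23752 = 33.8461.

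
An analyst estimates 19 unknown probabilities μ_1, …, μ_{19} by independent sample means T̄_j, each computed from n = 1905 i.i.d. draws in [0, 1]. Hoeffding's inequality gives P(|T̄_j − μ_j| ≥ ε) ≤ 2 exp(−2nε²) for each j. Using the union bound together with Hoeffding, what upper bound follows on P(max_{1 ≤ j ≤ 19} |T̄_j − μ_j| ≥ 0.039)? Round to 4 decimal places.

0.1156

Per-experiment Hoeffding bound: 2·exp(−2·1905·0.039²) = 2·exp(−5.79501) = 0.0060854.
Union bound over 19 events: 19·0.0060854 = 0.11562.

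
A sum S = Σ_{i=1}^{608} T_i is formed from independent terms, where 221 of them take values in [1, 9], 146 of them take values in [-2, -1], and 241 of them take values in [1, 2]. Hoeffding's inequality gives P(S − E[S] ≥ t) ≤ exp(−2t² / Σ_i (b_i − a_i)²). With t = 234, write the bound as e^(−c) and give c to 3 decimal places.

7.536

Σ(b_i − a_i)² = 221·8² + 146·1² + 241·1² = 14531.
c = 2t² / 14531 = 2·234² / 14531 = 7.5364.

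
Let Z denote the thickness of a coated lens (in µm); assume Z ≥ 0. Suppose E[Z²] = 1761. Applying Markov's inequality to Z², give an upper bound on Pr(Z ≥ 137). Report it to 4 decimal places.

Since Z ≥ 0, the event {Z ≥ 137} is the same as {Z² ≥ 18769}.
Markov's inequality applied to Z² gives Pr(Z² ≥ 18769) ≤ E[Z²]/18769 = 1761/18769 = 0.0938.

0.0938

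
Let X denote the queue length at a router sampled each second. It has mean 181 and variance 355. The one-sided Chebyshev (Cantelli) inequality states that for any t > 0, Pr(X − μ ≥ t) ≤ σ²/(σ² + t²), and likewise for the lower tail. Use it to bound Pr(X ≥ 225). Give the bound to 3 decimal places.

0.155

Here σ² = 355 and t = 44, so σ² + t² = 2291.
Cantelli's bound: 355/2291 = 0.1550.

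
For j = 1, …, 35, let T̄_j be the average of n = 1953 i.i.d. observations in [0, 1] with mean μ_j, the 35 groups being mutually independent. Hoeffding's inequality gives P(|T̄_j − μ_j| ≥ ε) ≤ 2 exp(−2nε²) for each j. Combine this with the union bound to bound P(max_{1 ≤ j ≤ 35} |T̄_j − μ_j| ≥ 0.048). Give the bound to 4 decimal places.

0.0086

Per-experiment Hoeffding bound: 2·exp(−2·1953·0.048²) = 2·exp(−8.99942) = 0.00024696.
Union bound over 35 events: 35·0.00024696 = 0.00864.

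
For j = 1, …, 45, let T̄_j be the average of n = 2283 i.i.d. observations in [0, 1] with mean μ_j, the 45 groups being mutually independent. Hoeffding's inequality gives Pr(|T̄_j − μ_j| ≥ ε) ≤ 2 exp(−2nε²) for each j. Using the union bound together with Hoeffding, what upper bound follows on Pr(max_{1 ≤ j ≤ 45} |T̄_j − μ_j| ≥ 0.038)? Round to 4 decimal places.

0.1233

Per-experiment Hoeffding bound: 2·exp(−2·2283·0.038²) = 2·exp(−6.59330) = 0.002739.
Union bound over 45 events: 45·0.002739 = 0.12326.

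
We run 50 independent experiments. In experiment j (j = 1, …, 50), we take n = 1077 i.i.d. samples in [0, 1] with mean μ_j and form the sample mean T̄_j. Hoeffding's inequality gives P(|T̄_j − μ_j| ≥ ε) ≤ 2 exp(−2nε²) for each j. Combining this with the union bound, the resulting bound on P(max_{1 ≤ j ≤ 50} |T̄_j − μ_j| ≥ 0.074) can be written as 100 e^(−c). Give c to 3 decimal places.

11.795

Union bound over the 50 events: P(max_{1 ≤ j ≤ 50} |T̄_j − μ_j| ≥ 0.074) ≤ 50·2·exp(−2nε²) = 100 exp(−2·1077·0.074²).
So c = 2·1077·0.074² = 11.7953.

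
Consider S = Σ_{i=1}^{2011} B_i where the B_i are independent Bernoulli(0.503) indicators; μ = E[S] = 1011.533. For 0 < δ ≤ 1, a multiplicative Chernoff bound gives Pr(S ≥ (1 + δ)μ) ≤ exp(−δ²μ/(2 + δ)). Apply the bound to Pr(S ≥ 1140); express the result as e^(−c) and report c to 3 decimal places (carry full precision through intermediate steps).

7.671

Write 1140 = (1 + δ)μ, so δ = 1140/1011.533 − 1 = 0.1270023…
Then the exponent is δ²μ/(2 + δ) = (1140 − μ)² / (μ·(2 + δ)) = 7.670703.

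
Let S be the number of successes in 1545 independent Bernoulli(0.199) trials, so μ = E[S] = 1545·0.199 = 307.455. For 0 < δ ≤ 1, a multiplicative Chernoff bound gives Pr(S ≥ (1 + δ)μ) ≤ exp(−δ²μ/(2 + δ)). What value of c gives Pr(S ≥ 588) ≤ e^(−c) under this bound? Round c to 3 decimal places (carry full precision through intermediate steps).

87.894

Write 588 = (1 + δ)μ, so δ = 588/307.455 − 1 = 0.912475…
Then the exponent is δ²μ/(2 + δ) = (588 − μ)² / (μ·(2 + δ)) = 87.894419.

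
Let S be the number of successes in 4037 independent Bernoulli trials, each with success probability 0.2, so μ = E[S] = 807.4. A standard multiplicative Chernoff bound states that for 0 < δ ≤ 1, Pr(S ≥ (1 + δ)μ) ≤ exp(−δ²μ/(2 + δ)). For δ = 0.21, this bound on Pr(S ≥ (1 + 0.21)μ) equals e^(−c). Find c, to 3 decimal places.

16.111

c = δ²μ/(2 + δ) = 0.21²·807.4/(2 + 0.21) = 16.1115.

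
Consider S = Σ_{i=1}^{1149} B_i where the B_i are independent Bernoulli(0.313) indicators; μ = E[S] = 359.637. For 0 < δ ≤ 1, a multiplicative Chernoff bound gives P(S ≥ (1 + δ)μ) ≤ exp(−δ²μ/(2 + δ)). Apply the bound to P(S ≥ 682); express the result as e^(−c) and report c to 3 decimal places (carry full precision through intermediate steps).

99.764

Write 682 = (1 + δ)μ, so δ = 682/359.637 − 1 = 0.8963566…
Then the exponent is δ²μ/(2 + δ) = (682 − μ)² / (μ·(2 + δ)) = 99.764029.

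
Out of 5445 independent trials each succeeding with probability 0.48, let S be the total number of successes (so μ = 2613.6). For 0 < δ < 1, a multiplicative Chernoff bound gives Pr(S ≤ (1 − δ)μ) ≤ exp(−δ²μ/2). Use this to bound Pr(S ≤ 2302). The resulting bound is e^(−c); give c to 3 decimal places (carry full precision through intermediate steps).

18.575

Write 2302 = (1 − δ)μ, so δ = 1 − 2302/2613.6 = 0.1192225…
Then the exponent is δ²μ/2 = (μ − 2302)²/(2μ) = 18.574870.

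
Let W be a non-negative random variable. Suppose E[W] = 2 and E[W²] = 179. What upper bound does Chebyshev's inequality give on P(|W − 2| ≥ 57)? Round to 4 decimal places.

0.0539

Var(W) = E[W²] − (E[W])² = 179 − 4 = 175.
Chebyshev's inequality: P(|W − μ| ≥ t) ≤ Var(W)/t² = 175/3249 = 0.0539.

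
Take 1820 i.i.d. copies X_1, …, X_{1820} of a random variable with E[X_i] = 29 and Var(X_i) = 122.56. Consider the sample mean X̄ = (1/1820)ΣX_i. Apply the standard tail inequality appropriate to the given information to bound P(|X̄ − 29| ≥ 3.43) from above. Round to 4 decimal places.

0.0057

With mean and variance of each term known, Chebyshev's inequality bounds the deviation of the sum (or sample mean).
Var(X̄) = Var(X_i)/n = 122.56/1820 = 0.067341.
Chebyshev: P(|X̄ − 29| ≥ 3.43) ≤ Var(X̄)/(3.43)² = 122.56/(1820·3.43²) = 0.0057.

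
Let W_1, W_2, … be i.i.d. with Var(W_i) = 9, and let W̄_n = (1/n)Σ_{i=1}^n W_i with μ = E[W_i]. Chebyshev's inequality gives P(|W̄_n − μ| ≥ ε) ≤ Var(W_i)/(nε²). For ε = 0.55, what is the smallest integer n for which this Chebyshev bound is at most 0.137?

Require 9/(n·0.55²) ≤ 0.137, i.e. n ≥ 9/(0.137·0.55²) = 217.168.
The smallest integer n is 218.

218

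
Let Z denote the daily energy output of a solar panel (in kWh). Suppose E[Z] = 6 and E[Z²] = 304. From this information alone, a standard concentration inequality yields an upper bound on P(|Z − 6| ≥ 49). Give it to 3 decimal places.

The first two moments determine the variance, so Chebyshev's inequality is the sharpest standard bound available.
Var(Z) = E[Z²] − (E[Z])² = 304 − 36 = 268.
Chebyshev's inequality: P(|Z − μ| ≥ t) ≤ Var(Z)/t² = 268/2401 = 0.1116.

0.112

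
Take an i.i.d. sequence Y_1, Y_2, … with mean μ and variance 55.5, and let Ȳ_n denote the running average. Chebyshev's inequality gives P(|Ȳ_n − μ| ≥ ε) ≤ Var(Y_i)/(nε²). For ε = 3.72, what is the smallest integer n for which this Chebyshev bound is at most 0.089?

Require 55.5/(n·3.72²) ≤ 0.089, i.e. n ≥ 55.5/(0.089·3.72²) = 45.063.
The smallest integer n is 46.

46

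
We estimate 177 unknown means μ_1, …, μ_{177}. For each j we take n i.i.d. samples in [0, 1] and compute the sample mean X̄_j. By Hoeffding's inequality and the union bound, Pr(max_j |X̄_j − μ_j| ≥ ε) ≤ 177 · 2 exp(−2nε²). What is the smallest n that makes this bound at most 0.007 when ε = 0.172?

184

Need 2·177·exp(−2nε²) ≤ 0.007, i.e. exp(−2nε²) ≤ 0.007/354.
So 2nε² ≥ ln(354/0.007) = 10.831142.
Hence n ≥ 10.831142/(2·0.172²) = 183.057.
The smallest integer n is 184.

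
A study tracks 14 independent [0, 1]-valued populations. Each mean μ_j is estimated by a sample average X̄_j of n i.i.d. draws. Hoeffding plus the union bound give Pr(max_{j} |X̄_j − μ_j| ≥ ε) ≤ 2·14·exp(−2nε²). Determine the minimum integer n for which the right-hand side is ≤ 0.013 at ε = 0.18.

119

Need 2·14·exp(−2nε²) ≤ 0.013, i.e. exp(−2nε²) ≤ 0.013/28.
So 2nε² ≥ ln(28/0.013) = 7.675010.
Hence n ≥ 7.675010/(2·0.18²) = 118.442.
The smallest integer n is 119.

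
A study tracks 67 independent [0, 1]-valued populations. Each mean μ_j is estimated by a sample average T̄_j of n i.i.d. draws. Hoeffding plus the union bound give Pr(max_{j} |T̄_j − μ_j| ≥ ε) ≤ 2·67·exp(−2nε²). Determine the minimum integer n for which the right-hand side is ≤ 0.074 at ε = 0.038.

Need 2·67·exp(−2nε²) ≤ 0.074, i.e. exp(−2nε²) ≤ 0.074/134.
So 2nε² ≥ ln(134/0.074) = 7.501530.
Hence n ≥ 7.501530/(2·0.038²) = 2597.483.
The smallest integer n is 2598.

2598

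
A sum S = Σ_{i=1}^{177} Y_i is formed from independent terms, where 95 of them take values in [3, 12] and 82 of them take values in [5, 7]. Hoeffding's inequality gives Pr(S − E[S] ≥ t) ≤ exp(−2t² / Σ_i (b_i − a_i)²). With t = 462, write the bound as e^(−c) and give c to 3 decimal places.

53.208

Σ(b_i − a_i)² = 95·9² + 82·2² = 8023.
c = 2t² / 8023 = 2·462² / 8023 = 53.2080.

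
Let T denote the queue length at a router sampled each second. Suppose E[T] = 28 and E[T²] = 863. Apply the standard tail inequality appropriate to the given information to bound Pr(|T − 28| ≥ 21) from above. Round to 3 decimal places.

0.179

The first two moments determine the variance, so Chebyshev's inequality is the sharpest standard bound available.
Var(T) = E[T²] − (E[T])² = 863 − 784 = 79.
Chebyshev's inequality: Pr(|T − μ| ≥ t) ≤ Var(T)/t² = 79/441 = 0.1791.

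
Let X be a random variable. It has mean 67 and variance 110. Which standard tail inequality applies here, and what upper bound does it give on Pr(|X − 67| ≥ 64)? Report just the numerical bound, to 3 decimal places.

0.027

Mean and variance are known, so Chebyshev's inequality applies.
Chebyshev: Pr(|X − μ| ≥ t) ≤ Var(X)/t².
Bound = 110 / 4096 = 0.0269.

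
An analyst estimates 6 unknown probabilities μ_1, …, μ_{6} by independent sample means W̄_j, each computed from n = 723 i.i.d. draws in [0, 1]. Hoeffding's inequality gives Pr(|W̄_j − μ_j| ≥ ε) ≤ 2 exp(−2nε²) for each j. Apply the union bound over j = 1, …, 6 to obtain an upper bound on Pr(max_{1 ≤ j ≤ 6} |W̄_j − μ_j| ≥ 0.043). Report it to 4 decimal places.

0.8280

Per-experiment Hoeffding bound: 2·exp(−2·723·0.043²) = 2·exp(−2.67365) = 0.138.
Union bound over 6 events: 6·0.138 = 0.82800.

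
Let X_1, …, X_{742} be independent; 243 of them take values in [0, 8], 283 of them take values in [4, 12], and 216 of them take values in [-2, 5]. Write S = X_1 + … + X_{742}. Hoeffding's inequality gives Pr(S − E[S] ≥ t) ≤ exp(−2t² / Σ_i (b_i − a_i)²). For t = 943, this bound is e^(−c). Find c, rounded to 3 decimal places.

40.194

Σ(b_i − a_i)² = 243·8² + 283·8² + 216·7² = 44248.
c = 2t² / 44248 = 2·943² / 44248 = 40.1939.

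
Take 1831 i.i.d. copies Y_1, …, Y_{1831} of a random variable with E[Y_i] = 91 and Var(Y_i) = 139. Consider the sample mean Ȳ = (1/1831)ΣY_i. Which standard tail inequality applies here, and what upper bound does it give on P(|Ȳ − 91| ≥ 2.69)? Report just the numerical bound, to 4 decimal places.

With mean and variance of each term known, Chebyshev's inequality bounds the deviation of the sum (or sample mean).
Var(Ȳ) = Var(Y_i)/n = 139/1831 = 0.075915.
Chebyshev: P(|Ȳ − 91| ≥ 2.69) ≤ Var(Ȳ)/(2.69)² = 139/(1831·2.69²) = 0.0105.

0.0105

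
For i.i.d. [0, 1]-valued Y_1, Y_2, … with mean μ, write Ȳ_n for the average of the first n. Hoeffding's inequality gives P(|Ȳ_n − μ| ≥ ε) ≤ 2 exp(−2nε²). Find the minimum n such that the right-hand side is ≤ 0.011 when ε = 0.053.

927

Require 2·exp(−2nε²) ≤ 0.011, i.e. 2nε² ≥ ln(2/0.011) = 5.203007.
So n ≥ 5.203007 / (2·0.053²) = 926.132.
The smallest integer n is 927.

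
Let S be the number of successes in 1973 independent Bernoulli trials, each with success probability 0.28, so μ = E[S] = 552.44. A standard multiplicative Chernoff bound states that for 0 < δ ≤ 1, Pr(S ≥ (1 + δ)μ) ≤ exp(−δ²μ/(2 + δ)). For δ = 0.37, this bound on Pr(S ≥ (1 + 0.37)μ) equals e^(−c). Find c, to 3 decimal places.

31.911

c = δ²μ/(2 + δ) = 0.37²·552.44/(2 + 0.37) = 31.9110.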